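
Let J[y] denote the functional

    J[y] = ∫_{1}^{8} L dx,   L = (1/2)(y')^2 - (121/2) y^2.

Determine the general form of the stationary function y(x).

The Lagrangian is L = (1/2)(y')^2 - (121/2) y^2.
∂L/∂y = -121y.
∂L/∂y' = y'.
The Euler-Lagrange equation d/dx(∂L/∂y') − ∂L/∂y = 0 becomes:
    y'' + 121 y = 0
General solution: y(x) = A sin(11x) + B cos(11x), where A and B are arbitrary constants fixed by the endpoint conditions.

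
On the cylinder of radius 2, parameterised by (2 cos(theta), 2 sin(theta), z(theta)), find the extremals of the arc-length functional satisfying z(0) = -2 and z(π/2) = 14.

Parameterise the cylinder of radius R = 2 as
    r(θ) = (2 cos θ, 2 sin θ, z(θ)).
The arc-length element is
    ds = sqrt(4 + (dz/dθ)^2) dθ,
so the Lagrangian is L = sqrt(4 + z'^2).
L depends on z' only, not on z or θ, so ∂L/∂z = 0 and
    ∂L/∂z' = z' / sqrt(4 + z'^2).
The Euler-Lagrange equation gives
    d/dθ( z' / sqrt(4 + z'^2) ) = 0,
so z' is constant. Integrating once:
    z(θ) = a θ + b,
a helix on the cylinder (a straight line when the cylinder is unrolled). The constants a, b are determined by the endpoint conditions.
With endpoint conditions z(0) = -2 and z(π/2) = 14: from z(0) = b we get b = -2, and a·π/2 + -2 = 14 gives a = 32/π, so
    z(θ) = (32/π) θ − 2.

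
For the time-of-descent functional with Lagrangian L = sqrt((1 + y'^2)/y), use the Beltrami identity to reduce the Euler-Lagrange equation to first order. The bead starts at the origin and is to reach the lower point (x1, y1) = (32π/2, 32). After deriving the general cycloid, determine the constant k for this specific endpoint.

The Lagrangian L = sqrt((1 + y'^2) / y) has no explicit x dependence, so the Beltrami identity applies:
    L − y' ∂L/∂y' = C.
Compute ∂L/∂y' = y' / sqrt(y (1 + y'^2)).
Substitute:
    sqrt((1 + y'^2)/y) − y'·y' / sqrt(y (1 + y'^2))
    = (1 + y'^2) / sqrt(y (1 + y'^2)) − y'^2 / sqrt(y (1 + y'^2))
    = 1 / sqrt(y (1 + y'^2)) = C.
Squaring and rearranging gives the first integral
    y (1 + y'^2) = 1/C^2 =: k   (constant).
Solving this first-order ODE by the substitution
    y = (k/2)(1 − cos θ)
yields the cycloid parameterisation
    x(θ) = (k/2)(θ − sin θ),   y(θ) = (k/2)(1 − cos θ).
The constant k is fixed by the endpoint condition.
Now fit the given lower endpoint (x1, y1) = (32π/2, 32). At the bottom of the first arch (θ = π), the parametric equations give
    y(π) = (k/2)(1 − cos π) = k,
    x(π) = (k/2)(π − sin π) = kπ/2.
Matching y(π) = 32 gives k = 32, consistent with x(π) = 32π/2. Therefore the specific cycloid is
    x(θ) = (32/2)(θ − sin θ),   y(θ) = (32/2)(1 − cos θ).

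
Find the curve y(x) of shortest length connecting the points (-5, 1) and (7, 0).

Arc-length functional: J[y] = ∫ sqrt(1 + (y')^2) dx.
Lagrangian L = sqrt(1 + (y')^2) has no explicit y dependence, so ∂L/∂y = 0 and the Euler-Lagrange equation gives
    d/dx( y' / sqrt(1 + (y')^2) ) = 0  ⇒  y' / sqrt(1 + (y')^2) = const.
Hence y' is constant, so y(x) is affine.
Fitting the endpoints (-5, 1) and (7, 0):
    slope m = (0 − 1) / (7 − (-5)) = -1/12,
    intercept c = 1 − m·(-5) = 7/12.
Extremal: y(x) = (-1/12) x + 7/12.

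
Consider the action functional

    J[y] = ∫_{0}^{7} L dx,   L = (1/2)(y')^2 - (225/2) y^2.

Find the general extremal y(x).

The Lagrangian is L = (1/2)(y')^2 - (225/2) y^2.
∂L/∂y = -225y.
∂L/∂y' = y'.
The Euler-Lagrange equation d/dx(∂L/∂y') − ∂L/∂y = 0 becomes:
    y'' + 225 y = 0
General solution: y(x) = A sin(15x) + B cos(15x), where A and B are arbitrary constants fixed by the endpoint conditions.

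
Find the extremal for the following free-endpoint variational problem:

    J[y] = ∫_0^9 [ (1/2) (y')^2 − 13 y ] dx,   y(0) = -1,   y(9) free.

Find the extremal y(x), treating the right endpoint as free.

The Lagrangian L = (1/2) (y')^2 − 13 y gives
    ∂L/∂y = −13,   ∂L/∂y' = y'.
Euler-Lagrange: d/dx(y') − (−13) = 0, i.e. y'' + 13 = 0, so
    y(x) = −(13/2) x^2 + C1 x + C2.
Fixed left endpoint y(0) = -1 ⇒ C2 = -1.
The right endpoint x = 9 is free, so the natural (transversality) condition is ∂L/∂y' |_{x=9} = 0, i.e. y'(9) = 0.
Compute y'(x) = −13 x + C1, so y'(9) = −117 + C1 = 0 ⇒ C1 = 117.
Therefore the extremal is
    y(x) = −(13/2) x^2 + 117 x − 1.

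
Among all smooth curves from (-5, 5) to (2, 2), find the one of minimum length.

Arc-length functional: J[y] = ∫ sqrt(1 + (y')^2) dx.
Lagrangian L = sqrt(1 + (y')^2) has no explicit y dependence, so ∂L/∂y = 0 and the Euler-Lagrange equation gives
    d/dx( y' / sqrt(1 + (y')^2) ) = 0  ⇒  y' / sqrt(1 + (y')^2) = const.
Hence y' is constant, so y(x) is affine.
Fitting the endpoints (-5, 5) and (2, 2):
    slope m = (2 − 5) / (2 − (-5)) = -3/7,
    intercept c = 5 − m·(-5) = 20/7.
Extremal: y(x) = (-3/7) x + 20/7.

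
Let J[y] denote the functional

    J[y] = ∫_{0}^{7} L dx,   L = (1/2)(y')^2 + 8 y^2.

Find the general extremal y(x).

The Lagrangian is L = (1/2)(y')^2 + 8 y^2.
∂L/∂y = 16y.
∂L/∂y' = y'.
The Euler-Lagrange equation d/dx(∂L/∂y') − ∂L/∂y = 0 becomes:
    y'' - 16 y = 0
General solution: y(x) = A e^(4x) + B e^(-4x), where A and B are arbitrary constants fixed by the endpoint conditions.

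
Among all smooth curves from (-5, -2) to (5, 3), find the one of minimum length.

Arc-length functional: J[y] = ∫ sqrt(1 + (y')^2) dx.
Lagrangian L = sqrt(1 + (y')^2) has no explicit y dependence, so ∂L/∂y = 0 and the Euler-Lagrange equation gives
    d/dx( y' / sqrt(1 + (y')^2) ) = 0  ⇒  y' / sqrt(1 + (y')^2) = const.
Hence y' is constant, so y(x) is affine.
Fitting the endpoints (-5, -2) and (5, 3):
    slope m = (3 − (-2)) / (5 − (-5)) = 1/2,
    intercept c = (-2) − m·(-5) = 1/2.
Extremal: y(x) = (1/2) x + 1/2.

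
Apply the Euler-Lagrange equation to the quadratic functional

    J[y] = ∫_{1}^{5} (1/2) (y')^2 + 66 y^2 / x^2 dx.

The Lagrangian is L = (1/2) (y')^2 + 66 y^2 / x^2.
Compute ∂L/∂y = 132y/x^2, ∂L/∂y' = y'.
The Euler-Lagrange equation d/dx(∂L/∂y') − ∂L/∂y = 0 reduces to
    y'' − 132/x^2 · y = 0  (x > 0).
Its general solution is
    y(x) = A x^12 + B x^(-11),
with A, B fixed by the endpoint conditions.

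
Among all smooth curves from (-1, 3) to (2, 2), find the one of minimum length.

Arc-length functional: J[y] = ∫ sqrt(1 + (y')^2) dx.
Lagrangian L = sqrt(1 + (y')^2) has no explicit y dependence, so ∂L/∂y = 0 and the Euler-Lagrange equation gives
    d/dx( y' / sqrt(1 + (y')^2) ) = 0  ⇒  y' / sqrt(1 + (y')^2) = const.
Hence y' is constant, so y(x) is affine.
Fitting the endpoints (-1, 3) and (2, 2):
    slope m = (2 − 3) / (2 − (-1)) = -1/3,
    intercept c = 3 − m·(-1) = 8/3.
Extremal: y(x) = (-1/3) x + 8/3.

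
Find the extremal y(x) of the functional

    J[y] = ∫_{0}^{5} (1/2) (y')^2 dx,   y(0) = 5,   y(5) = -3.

The Lagrangian is L = (1/2) (y')^2.
Compute ∂L/∂y = 0, ∂L/∂y' = y'.
The Euler-Lagrange equation d/dx(∂L/∂y') − ∂L/∂y = 0 reduces to
    y'' = 0.
Its general solution is
    y(x) = A x + B,
with A, B fixed by the endpoint conditions.
Applying the endpoint conditions y(0) = 5 and y(5) = -3: solve A·0 + B = 5 and A·5 + B = -3. Subtracting gives A(5 − 0) = -3 − 5, so A = -8/5, and B = 5 − A·0 = 5. Therefore
    y(x) = (-8/5) x + 5.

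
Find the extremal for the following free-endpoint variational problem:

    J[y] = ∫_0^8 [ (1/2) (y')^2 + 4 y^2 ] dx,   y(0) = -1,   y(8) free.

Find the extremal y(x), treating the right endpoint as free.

The Lagrangian L = (1/2) (y')^2 + 4 y^2 gives
    ∂L/∂y = 8 y,   ∂L/∂y' = y'.
Euler-Lagrange: y'' − 8 y = 0.
With k = sqrt(8), the general solution is
    y(x) = A cosh(sqrt(8) x) + B sinh(sqrt(8) x).
Fixed left endpoint y(0) = -1 ⇒ A = -1.
The right endpoint x = 8 is free, so the natural (transversality) condition is ∂L/∂y' |_{x=8} = 0, i.e. y'(8) = 0.
Compute y'(x) = A k sinh(k x) + B k cosh(k x), so
    y'(8) = A k sinh(k·8) + B k cosh(k·8) = 0
    ⇒ B = −A tanh(k·8) = tanh(sqrt(8)·8).
Therefore the extremal is
    y(x) = −cosh(sqrt(8) x) + tanh(sqrt(8)·8) sinh(sqrt(8) x).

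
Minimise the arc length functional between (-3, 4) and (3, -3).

Arc-length functional: J[y] = ∫ sqrt(1 + (y')^2) dx.
Lagrangian L = sqrt(1 + (y')^2) has no explicit y dependence, so ∂L/∂y = 0 and the Euler-Lagrange equation gives
    d/dx( y' / sqrt(1 + (y')^2) ) = 0  ⇒  y' / sqrt(1 + (y')^2) = const.
Hence y' is constant, so y(x) is affine.
Fitting the endpoints (-3, 4) and (3, -3):
    slope m = ((-3) − 4) / (3 − (-3)) = -7/6,
    intercept c = 4 − m·(-3) = 1/2.
Extremal: y(x) = (-7/6) x + 1/2.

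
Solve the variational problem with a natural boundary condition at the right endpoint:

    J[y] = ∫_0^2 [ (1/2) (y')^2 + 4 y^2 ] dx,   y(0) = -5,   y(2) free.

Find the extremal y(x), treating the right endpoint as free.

The Lagrangian L = (1/2) (y')^2 + 4 y^2 gives
    ∂L/∂y = 8 y,   ∂L/∂y' = y'.
Euler-Lagrange: y'' − 8 y = 0.
With k = sqrt(8), the general solution is
    y(x) = A cosh(sqrt(8) x) + B sinh(sqrt(8) x).
Fixed left endpoint y(0) = -5 ⇒ A = -5.
The right endpoint x = 2 is free, so the natural (transversality) condition is ∂L/∂y' |_{x=2} = 0, i.e. y'(2) = 0.
Compute y'(x) = A k sinh(k x) + B k cosh(k x), so
    y'(2) = A k sinh(k·2) + B k cosh(k·2) = 0
    ⇒ B = −A tanh(k·2) = 5 tanh(sqrt(8)·2).
Therefore the extremal is
    y(x) = −5 cosh(sqrt(8) x) + 5 tanh(sqrt(8)·2) sinh(sqrt(8) x).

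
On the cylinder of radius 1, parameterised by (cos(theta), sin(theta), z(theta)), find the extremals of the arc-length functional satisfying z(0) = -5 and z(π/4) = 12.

Parameterise the cylinder of radius R = 1 as
    r(θ) = (cos θ, sin θ, z(θ)).
The arc-length element is
    ds = sqrt(1 + (dz/dθ)^2) dθ,
so the Lagrangian is L = sqrt(1 + z'^2).
L depends on z' only, not on z or θ, so ∂L/∂z = 0 and
    ∂L/∂z' = z' / sqrt(1 + z'^2).
The Euler-Lagrange equation gives
    d/dθ( z' / sqrt(1 + z'^2) ) = 0,
so z' is constant. Integrating once:
    z(θ) = a θ + b,
a helix on the cylinder (a straight line when the cylinder is unrolled). The constants a, b are determined by the endpoint conditions.
With endpoint conditions z(0) = -5 and z(π/4) = 12: from z(0) = b we get b = -5, and a·π/4 + -5 = 12 gives a = 68/π, so
    z(θ) = (68/π) θ − 5.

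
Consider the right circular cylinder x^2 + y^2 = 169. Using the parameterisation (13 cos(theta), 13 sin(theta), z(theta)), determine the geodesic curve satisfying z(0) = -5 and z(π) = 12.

Parameterise the cylinder of radius R = 13 as
    r(θ) = (13 cos θ, 13 sin θ, z(θ)).
The arc-length element is
    ds = sqrt(169 + (dz/dθ)^2) dθ,
so the Lagrangian is L = sqrt(169 + z'^2).
L depends on z' only, not on z or θ, so ∂L/∂z = 0 and
    ∂L/∂z' = z' / sqrt(169 + z'^2).
The Euler-Lagrange equation gives
    d/dθ( z' / sqrt(169 + z'^2) ) = 0,
so z' is constant. Integrating once:
    z(θ) = a θ + b,
a helix on the cylinder (a straight line when the cylinder is unrolled). The constants a, b are determined by the endpoint conditions.
With endpoint conditions z(0) = -5 and z(π) = 12: from z(0) = b we get b = -5, and a·π + -5 = 12 gives a = 17/π, so
    z(θ) = (17/π) θ − 5.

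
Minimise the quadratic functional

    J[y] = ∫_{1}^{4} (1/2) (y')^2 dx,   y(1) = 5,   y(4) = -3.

The Lagrangian is L = (1/2) (y')^2.
Compute ∂L/∂y = 0, ∂L/∂y' = y'.
The Euler-Lagrange equation d/dx(∂L/∂y') − ∂L/∂y = 0 reduces to
    y'' = 0.
Its general solution is
    y(x) = A x + B,
with A, B fixed by the endpoint conditions.
Applying the endpoint conditions y(1) = 5 and y(4) = -3: solve A·1 + B = 5 and A·4 + B = -3. Subtracting gives A(4 − 1) = -3 − 5, so A = -8/3, and B = 5 − A·1 = 23/3. Therefore
    y(x) = (-8/3) x + 23/3.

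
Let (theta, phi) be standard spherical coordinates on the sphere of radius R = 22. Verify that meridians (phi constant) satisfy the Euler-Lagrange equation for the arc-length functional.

On the sphere of radius R = 22 with spherical coordinates (θ, φ), the induced metric is
    ds^2 = 484(dθ^2 + sin^2(θ) dφ^2).
Using θ as the parameter, the arc-length functional becomes
    J[φ] = ∫ 22 sqrt(1 + sin^2(θ) (dφ/dθ)^2) dθ.
So L = 22 sqrt(1 + sin^2(θ) φ'^2). Compute
    ∂L/∂φ = 0  (L has no explicit φ dependence),
    ∂L/∂φ' = 22 sin^2(θ) φ' / sqrt(1 + sin^2(θ) φ'^2).
For the candidate φ(θ) = c (constant), φ' = 0, so ∂L/∂φ' evaluated along the candidate vanishes, and ∂L/∂φ is identically zero. Hence
    d/dθ(∂L/∂φ') − ∂L/∂φ = 0
is satisfied. Therefore meridians φ = const are extremals of arc length — they are geodesics on the sphere.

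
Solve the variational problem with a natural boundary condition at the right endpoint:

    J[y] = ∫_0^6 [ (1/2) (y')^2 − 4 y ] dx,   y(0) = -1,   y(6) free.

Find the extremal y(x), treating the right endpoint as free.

The Lagrangian L = (1/2) (y')^2 − 4 y gives
    ∂L/∂y = −4,   ∂L/∂y' = y'.
Euler-Lagrange: d/dx(y') − (−4) = 0, i.e. y'' + 4 = 0, so
    y(x) = −(4/2) x^2 + C1 x + C2.
Fixed left endpoint y(0) = -1 ⇒ C2 = -1.
The right endpoint x = 6 is free, so the natural (transversality) condition is ∂L/∂y' |_{x=6} = 0, i.e. y'(6) = 0.
Compute y'(x) = −4 x + C1, so y'(6) = −24 + C1 = 0 ⇒ C1 = 24.
Therefore the extremal is
    y(x) = −2 x^2 + 24 x − 1.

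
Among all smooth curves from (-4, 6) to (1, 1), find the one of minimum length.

Arc-length functional: J[y] = ∫ sqrt(1 + (y')^2) dx.
Lagrangian L = sqrt(1 + (y')^2) has no explicit y dependence, so ∂L/∂y = 0 and the Euler-Lagrange equation gives
    d/dx( y' / sqrt(1 + (y')^2) ) = 0  ⇒  y' / sqrt(1 + (y')^2) = const.
Hence y' is constant, so y(x) is affine.
Fitting the endpoints (-4, 6) and (1, 1):
    slope m = (1 − 6) / (1 − (-4)) = -1,
    intercept c = 6 − m·(-4) = 2.
Extremal: y(x) = -x + 2.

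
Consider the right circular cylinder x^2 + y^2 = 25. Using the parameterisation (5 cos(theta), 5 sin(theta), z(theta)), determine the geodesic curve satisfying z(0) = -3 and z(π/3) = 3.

Parameterise the cylinder of radius R = 5 as
    r(θ) = (5 cos θ, 5 sin θ, z(θ)).
The arc-length element is
    ds = sqrt(25 + (dz/dθ)^2) dθ,
so the Lagrangian is L = sqrt(25 + z'^2).
L depends on z' only, not on z or θ, so ∂L/∂z = 0 and
    ∂L/∂z' = z' / sqrt(25 + z'^2).
The Euler-Lagrange equation gives
    d/dθ( z' / sqrt(25 + z'^2) ) = 0,
so z' is constant. Integrating once:
    z(θ) = a θ + b,
a helix on the cylinder (a straight line when the cylinder is unrolled). The constants a, b are determined by the endpoint conditions.
With endpoint conditions z(0) = -3 and z(π/3) = 3: from z(0) = b we get b = -3, and a·π/3 + -3 = 3 gives a = 18/π, so
    z(θ) = (18/π) θ − 3.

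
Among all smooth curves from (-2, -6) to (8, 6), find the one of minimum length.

Arc-length functional: J[y] = ∫ sqrt(1 + (y')^2) dx.
Lagrangian L = sqrt(1 + (y')^2) has no explicit y dependence, so ∂L/∂y = 0 and the Euler-Lagrange equation gives
    d/dx( y' / sqrt(1 + (y')^2) ) = 0  ⇒  y' / sqrt(1 + (y')^2) = const.
Hence y' is constant, so y(x) is affine.
Fitting the endpoints (-2, -6) and (8, 6):
    slope m = (6 − (-6)) / (8 − (-2)) = 6/5,
    intercept c = (-6) − m·(-2) = -18/5.
Extremal: y(x) = (6/5) x - 18/5.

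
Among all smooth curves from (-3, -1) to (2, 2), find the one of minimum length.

Arc-length functional: J[y] = ∫ sqrt(1 + (y')^2) dx.
Lagrangian L = sqrt(1 + (y')^2) has no explicit y dependence, so ∂L/∂y = 0 and the Euler-Lagrange equation gives
    d/dx( y' / sqrt(1 + (y')^2) ) = 0  ⇒  y' / sqrt(1 + (y')^2) = const.
Hence y' is constant, so y(x) is affine.
Fitting the endpoints (-3, -1) and (2, 2):
    slope m = (2 − (-1)) / (2 − (-3)) = 3/5,
    intercept c = (-1) − m·(-3) = 4/5.
Extremal: y(x) = (3/5) x + 4/5.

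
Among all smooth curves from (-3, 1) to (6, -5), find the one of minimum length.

Arc-length functional: J[y] = ∫ sqrt(1 + (y')^2) dx.
Lagrangian L = sqrt(1 + (y')^2) has no explicit y dependence, so ∂L/∂y = 0 and the Euler-Lagrange equation gives
    d/dx( y' / sqrt(1 + (y')^2) ) = 0  ⇒  y' / sqrt(1 + (y')^2) = const.
Hence y' is constant, so y(x) is affine.
Fitting the endpoints (-3, 1) and (6, -5):
    slope m = ((-5) − 1) / (6 − (-3)) = -2/3,
    intercept c = 1 − m·(-3) = -1.
Extremal: y(x) = (-2/3) x - 1.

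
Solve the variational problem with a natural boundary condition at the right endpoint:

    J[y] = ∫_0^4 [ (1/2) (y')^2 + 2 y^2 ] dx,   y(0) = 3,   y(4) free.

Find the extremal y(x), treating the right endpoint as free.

The Lagrangian L = (1/2) (y')^2 + 2 y^2 gives
    ∂L/∂y = 4 y,   ∂L/∂y' = y'.
Euler-Lagrange: y'' − 4 y = 0.
With k = 2, the general solution is
    y(x) = A cosh(2 x) + B sinh(2 x).
Fixed left endpoint y(0) = 3 ⇒ A = 3.
The right endpoint x = 4 is free, so the natural (transversality) condition is ∂L/∂y' |_{x=4} = 0, i.e. y'(4) = 0.
Compute y'(x) = A k sinh(k x) + B k cosh(k x), so
    y'(4) = A k sinh(k·4) + B k cosh(k·4) = 0
    ⇒ B = −A tanh(k·4) = − 3 tanh(2·4).
Therefore the extremal is
    y(x) = 3 cosh(2 x) − 3 tanh(2·4) sinh(2 x).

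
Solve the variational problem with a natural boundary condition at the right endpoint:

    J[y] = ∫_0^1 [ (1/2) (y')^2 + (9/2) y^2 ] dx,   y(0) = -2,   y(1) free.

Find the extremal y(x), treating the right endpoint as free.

The Lagrangian L = (1/2) (y')^2 + (9/2) y^2 gives
    ∂L/∂y = 9 y,   ∂L/∂y' = y'.
Euler-Lagrange: y'' − 9 y = 0.
With k = 3, the general solution is
    y(x) = A cosh(3 x) + B sinh(3 x).
Fixed left endpoint y(0) = -2 ⇒ A = -2.
The right endpoint x = 1 is free, so the natural (transversality) condition is ∂L/∂y' |_{x=1} = 0, i.e. y'(1) = 0.
Compute y'(x) = A k sinh(k x) + B k cosh(k x), so
    y'(1) = A k sinh(k·1) + B k cosh(k·1) = 0
    ⇒ B = −A tanh(k·1) = 2 tanh(3·1).
Therefore the extremal is
    y(x) = −2 cosh(3 x) + 2 tanh(3·1) sinh(3 x).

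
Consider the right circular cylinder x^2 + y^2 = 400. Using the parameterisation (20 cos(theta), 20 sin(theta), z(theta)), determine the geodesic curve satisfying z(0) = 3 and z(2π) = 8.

Parameterise the cylinder of radius R = 20 as
    r(θ) = (20 cos θ, 20 sin θ, z(θ)).
The arc-length element is
    ds = sqrt(400 + (dz/dθ)^2) dθ,
so the Lagrangian is L = sqrt(400 + z'^2).
L depends on z' only, not on z or θ, so ∂L/∂z = 0 and
    ∂L/∂z' = z' / sqrt(400 + z'^2).
The Euler-Lagrange equation gives
    d/dθ( z' / sqrt(400 + z'^2) ) = 0,
so z' is constant. Integrating once:
    z(θ) = a θ + b,
a helix on the cylinder (a straight line when the cylinder is unrolled). The constants a, b are determined by the endpoint conditions.
With endpoint conditions z(0) = 3 and z(2π) = 8: from z(0) = b we get b = 3, and a·2π + 3 = 8 gives a = 5/(2π), so
    z(θ) = (5/(2π)) θ + 3.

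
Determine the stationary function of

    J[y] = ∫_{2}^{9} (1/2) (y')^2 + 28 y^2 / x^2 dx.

The Lagrangian is L = (1/2) (y')^2 + 28 y^2 / x^2.
Compute ∂L/∂y = 56y/x^2, ∂L/∂y' = y'.
The Euler-Lagrange equation d/dx(∂L/∂y') − ∂L/∂y = 0 reduces to
    y'' − 56/x^2 · y = 0  (x > 0).
Its general solution is
    y(x) = A x^8 + B x^(-7),
with A, B fixed by the endpoint conditions.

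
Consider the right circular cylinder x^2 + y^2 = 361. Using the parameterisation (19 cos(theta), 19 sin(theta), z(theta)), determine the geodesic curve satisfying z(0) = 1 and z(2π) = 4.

Parameterise the cylinder of radius R = 19 as
    r(θ) = (19 cos θ, 19 sin θ, z(θ)).
The arc-length element is
    ds = sqrt(361 + (dz/dθ)^2) dθ,
so the Lagrangian is L = sqrt(361 + z'^2).
L depends on z' only, not on z or θ, so ∂L/∂z = 0 and
    ∂L/∂z' = z' / sqrt(361 + z'^2).
The Euler-Lagrange equation gives
    d/dθ( z' / sqrt(361 + z'^2) ) = 0,
so z' is constant. Integrating once:
    z(θ) = a θ + b,
a helix on the cylinder (a straight line when the cylinder is unrolled). The constants a, b are determined by the endpoint conditions.
With endpoint conditions z(0) = 1 and z(2π) = 4: from z(0) = b we get b = 1, and a·2π + 1 = 4 gives a = 3/(2π), so
    z(θ) = (3/(2π)) θ + 1.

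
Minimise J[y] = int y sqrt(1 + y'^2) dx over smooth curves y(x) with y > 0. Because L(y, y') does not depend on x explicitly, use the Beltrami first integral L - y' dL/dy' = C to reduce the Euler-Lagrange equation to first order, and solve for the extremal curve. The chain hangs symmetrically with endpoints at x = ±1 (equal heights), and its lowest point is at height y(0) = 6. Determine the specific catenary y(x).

The Lagrangian L(y, y') = y sqrt(1 + y'^2) has no explicit x dependence, so the Beltrami identity applies:
    L − y' ∂L/∂y' = C.
Compute ∂L/∂y' = y · y' / sqrt(1 + y'^2). Then
    L − y' ∂L/∂y'
    = y sqrt(1 + y'^2) − y · y'^2 / sqrt(1 + y'^2)
    = y (1 + y'^2 − y'^2) / sqrt(1 + y'^2)
    = y / sqrt(1 + y'^2) = C.
Squaring gives y^2 = C^2 (1 + y'^2), i.e.
    y'^2 = y^2 / C^2 − 1.
Separating variables,
    dy / sqrt(y^2 − C^2) = dx / C,
and integrating gives arccosh(y / C) = (x − a)/C, so
    y(x) = C cosh((x − a)/C),
the catenary. The constants C and a are fixed by the two endpoint conditions (and, for the hanging-chain problem, the length constraint selects C).
Now fit the given data. The endpoints x = ±1 are symmetric at equal height, so the catenary is even about its minimum: a = 0 and y(x) = C cosh(x/C). The lowest point is y(0) = C cosh(0) = C, and we are told y(0) = 6, so C = 6. Therefore
    y(x) = 6 cosh(x/6),
and at the endpoints
    y(±1) = 6 cosh(1/6).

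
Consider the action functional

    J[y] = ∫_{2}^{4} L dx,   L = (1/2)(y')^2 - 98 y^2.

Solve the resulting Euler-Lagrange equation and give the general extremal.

The Lagrangian is L = (1/2)(y')^2 - 98 y^2.
∂L/∂y = -196y.
∂L/∂y' = y'.
The Euler-Lagrange equation d/dx(∂L/∂y') − ∂L/∂y = 0 becomes:
    y'' + 196 y = 0
General solution: y(x) = A sin(14x) + B cos(14x), where A and B are arbitrary constants fixed by the endpoint conditions.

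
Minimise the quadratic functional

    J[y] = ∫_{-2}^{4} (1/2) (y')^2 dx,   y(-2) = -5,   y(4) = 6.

The Lagrangian is L = (1/2) (y')^2.
Compute ∂L/∂y = 0, ∂L/∂y' = y'.
The Euler-Lagrange equation d/dx(∂L/∂y') − ∂L/∂y = 0 reduces to
    y'' = 0.
Its general solution is
    y(x) = A x + B,
with A, B fixed by the endpoint conditions.
Applying the endpoint conditions y(-2) = -5 and y(4) = 6: solve A·-2 + B = -5 and A·4 + B = 6. Subtracting gives A(4 − -2) = 6 − -5, so A = 11/6, and B = -5 − A·-2 = -4/3. Therefore
    y(x) = (11/6) x - 4/3.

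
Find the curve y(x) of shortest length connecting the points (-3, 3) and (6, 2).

Arc-length functional: J[y] = ∫ sqrt(1 + (y')^2) dx.
Lagrangian L = sqrt(1 + (y')^2) has no explicit y dependence, so ∂L/∂y = 0 and the Euler-Lagrange equation gives
    d/dx( y' / sqrt(1 + (y')^2) ) = 0  ⇒  y' / sqrt(1 + (y')^2) = const.
Hence y' is constant, so y(x) is affine.
Fitting the endpoints (-3, 3) and (6, 2):
    slope m = (2 − 3) / (6 − (-3)) = -1/9,
    intercept c = 3 − m·(-3) = 8/3.
Extremal: y(x) = (-1/9) x + 8/3.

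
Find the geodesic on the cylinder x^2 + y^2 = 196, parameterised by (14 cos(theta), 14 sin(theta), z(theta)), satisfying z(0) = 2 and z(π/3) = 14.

Parameterise the cylinder of radius R = 14 as
    r(θ) = (14 cos θ, 14 sin θ, z(θ)).
The arc-length element is
    ds = sqrt(196 + (dz/dθ)^2) dθ,
so the Lagrangian is L = sqrt(196 + z'^2).
L depends on z' only, not on z or θ, so ∂L/∂z = 0 and
    ∂L/∂z' = z' / sqrt(196 + z'^2).
The Euler-Lagrange equation gives
    d/dθ( z' / sqrt(196 + z'^2) ) = 0,
so z' is constant. Integrating once:
    z(θ) = a θ + b,
a helix on the cylinder (a straight line when the cylinder is unrolled). The constants a, b are determined by the endpoint conditions.
With endpoint conditions z(0) = 2 and z(π/3) = 14: from z(0) = b we get b = 2, and a·π/3 + 2 = 14 gives a = 36/π, so
    z(θ) = (36/π) θ + 2.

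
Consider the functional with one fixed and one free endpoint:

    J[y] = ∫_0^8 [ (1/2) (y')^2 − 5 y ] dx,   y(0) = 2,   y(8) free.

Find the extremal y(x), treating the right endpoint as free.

The Lagrangian L = (1/2) (y')^2 − 5 y gives
    ∂L/∂y = −5,   ∂L/∂y' = y'.
Euler-Lagrange: d/dx(y') − (−5) = 0, i.e. y'' + 5 = 0, so
    y(x) = −(5/2) x^2 + C1 x + C2.
Fixed left endpoint y(0) = 2 ⇒ C2 = 2.
The right endpoint x = 8 is free, so the natural (transversality) condition is ∂L/∂y' |_{x=8} = 0, i.e. y'(8) = 0.
Compute y'(x) = −5 x + C1, so y'(8) = −40 + C1 = 0 ⇒ C1 = 40.
Therefore the extremal is
    y(x) = −(5/2) x^2 + 40 x + 2.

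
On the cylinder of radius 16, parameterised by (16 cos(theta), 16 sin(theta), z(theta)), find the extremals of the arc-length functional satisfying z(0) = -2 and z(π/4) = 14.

Parameterise the cylinder of radius R = 16 as
    r(θ) = (16 cos θ, 16 sin θ, z(θ)).
The arc-length element is
    ds = sqrt(256 + (dz/dθ)^2) dθ,
so the Lagrangian is L = sqrt(256 + z'^2).
L depends on z' only, not on z or θ, so ∂L/∂z = 0 and
    ∂L/∂z' = z' / sqrt(256 + z'^2).
The Euler-Lagrange equation gives
    d/dθ( z' / sqrt(256 + z'^2) ) = 0,
so z' is constant. Integrating once:
    z(θ) = a θ + b,
a helix on the cylinder (a straight line when the cylinder is unrolled). The constants a, b are determined by the endpoint conditions.
With endpoint conditions z(0) = -2 and z(π/4) = 14: from z(0) = b we get b = -2, and a·π/4 + -2 = 14 gives a = 64/π, so
    z(θ) = (64/π) θ − 2.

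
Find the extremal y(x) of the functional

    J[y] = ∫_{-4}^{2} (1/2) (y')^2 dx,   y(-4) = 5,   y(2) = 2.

The Lagrangian is L = (1/2) (y')^2.
Compute ∂L/∂y = 0, ∂L/∂y' = y'.
The Euler-Lagrange equation d/dx(∂L/∂y') − ∂L/∂y = 0 reduces to
    y'' = 0.
Its general solution is
    y(x) = A x + B,
with A, B fixed by the endpoint conditions.
Applying the endpoint conditions y(-4) = 5 and y(2) = 2: solve A·-4 + B = 5 and A·2 + B = 2. Subtracting gives A(2 − -4) = 2 − 5, so A = -1/2, and B = 5 − A·-4 = 3. Therefore
    y(x) = (-1/2) x + 3.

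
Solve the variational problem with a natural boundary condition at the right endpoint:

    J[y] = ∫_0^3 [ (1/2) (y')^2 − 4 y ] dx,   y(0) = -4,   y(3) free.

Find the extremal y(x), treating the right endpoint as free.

The Lagrangian L = (1/2) (y')^2 − 4 y gives
    ∂L/∂y = −4,   ∂L/∂y' = y'.
Euler-Lagrange: d/dx(y') − (−4) = 0, i.e. y'' + 4 = 0, so
    y(x) = −(4/2) x^2 + C1 x + C2.
Fixed left endpoint y(0) = -4 ⇒ C2 = -4.
The right endpoint x = 3 is free, so the natural (transversality) condition is ∂L/∂y' |_{x=3} = 0, i.e. y'(3) = 0.
Compute y'(x) = −4 x + C1, so y'(3) = −12 + C1 = 0 ⇒ C1 = 12.
Therefore the extremal is
    y(x) = −2 x^2 + 12 x − 4.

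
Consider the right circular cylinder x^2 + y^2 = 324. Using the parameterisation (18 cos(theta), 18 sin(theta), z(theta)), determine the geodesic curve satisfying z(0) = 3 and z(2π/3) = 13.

Parameterise the cylinder of radius R = 18 as
    r(θ) = (18 cos θ, 18 sin θ, z(θ)).
The arc-length element is
    ds = sqrt(324 + (dz/dθ)^2) dθ,
so the Lagrangian is L = sqrt(324 + z'^2).
L depends on z' only, not on z or θ, so ∂L/∂z = 0 and
    ∂L/∂z' = z' / sqrt(324 + z'^2).
The Euler-Lagrange equation gives
    d/dθ( z' / sqrt(324 + z'^2) ) = 0,
so z' is constant. Integrating once:
    z(θ) = a θ + b,
a helix on the cylinder (a straight line when the cylinder is unrolled). The constants a, b are determined by the endpoint conditions.
With endpoint conditions z(0) = 3 and z(2π/3) = 13: from z(0) = b we get b = 3, and a·2π/3 + 3 = 13 gives a = 15/π, so
    z(θ) = (15/π) θ + 3.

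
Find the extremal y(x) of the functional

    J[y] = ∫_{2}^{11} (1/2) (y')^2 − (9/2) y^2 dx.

The Lagrangian is L = (1/2) (y')^2 − (9/2) y^2.
Compute ∂L/∂y = -9y, ∂L/∂y' = y'.
The Euler-Lagrange equation d/dx(∂L/∂y') − ∂L/∂y = 0 reduces to
    y'' + 9 y = 0.
Its general solution is
    y(x) = A sin(3x) + B cos(3x),
with A, B fixed by the endpoint conditions.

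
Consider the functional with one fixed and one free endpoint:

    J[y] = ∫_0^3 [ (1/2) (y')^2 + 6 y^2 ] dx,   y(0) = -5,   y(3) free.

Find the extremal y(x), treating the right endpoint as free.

The Lagrangian L = (1/2) (y')^2 + 6 y^2 gives
    ∂L/∂y = 12 y,   ∂L/∂y' = y'.
Euler-Lagrange: y'' − 12 y = 0.
With k = sqrt(12), the general solution is
    y(x) = A cosh(sqrt(12) x) + B sinh(sqrt(12) x).
Fixed left endpoint y(0) = -5 ⇒ A = -5.
The right endpoint x = 3 is free, so the natural (transversality) condition is ∂L/∂y' |_{x=3} = 0, i.e. y'(3) = 0.
Compute y'(x) = A k sinh(k x) + B k cosh(k x), so
    y'(3) = A k sinh(k·3) + B k cosh(k·3) = 0
    ⇒ B = −A tanh(k·3) = 5 tanh(sqrt(12)·3).
Therefore the extremal is
    y(x) = −5 cosh(sqrt(12) x) + 5 tanh(sqrt(12)·3) sinh(sqrt(12) x).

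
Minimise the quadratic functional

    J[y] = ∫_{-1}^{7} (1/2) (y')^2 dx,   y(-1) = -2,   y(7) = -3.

The Lagrangian is L = (1/2) (y')^2.
Compute ∂L/∂y = 0, ∂L/∂y' = y'.
The Euler-Lagrange equation d/dx(∂L/∂y') − ∂L/∂y = 0 reduces to
    y'' = 0.
Its general solution is
    y(x) = A x + B,
with A, B fixed by the endpoint conditions.
Applying the endpoint conditions y(-1) = -2 and y(7) = -3: solve A·-1 + B = -2 and A·7 + B = -3. Subtracting gives A(7 − -1) = -3 − -2, so A = -1/8, and B = -2 − A·-1 = -17/8. Therefore
    y(x) = (-1/8) x - 17/8.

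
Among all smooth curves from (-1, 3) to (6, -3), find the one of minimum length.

Arc-length functional: J[y] = ∫ sqrt(1 + (y')^2) dx.
Lagrangian L = sqrt(1 + (y')^2) has no explicit y dependence, so ∂L/∂y = 0 and the Euler-Lagrange equation gives
    d/dx( y' / sqrt(1 + (y')^2) ) = 0  ⇒  y' / sqrt(1 + (y')^2) = const.
Hence y' is constant, so y(x) is affine.
Fitting the endpoints (-1, 3) and (6, -3):
    slope m = ((-3) − 3) / (6 − (-1)) = -6/7,
    intercept c = 3 − m·(-1) = 15/7.
Extremal: y(x) = (-6/7) x + 15/7.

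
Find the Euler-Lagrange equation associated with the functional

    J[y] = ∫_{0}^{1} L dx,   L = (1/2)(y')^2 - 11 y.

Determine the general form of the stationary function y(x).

The Lagrangian is L = (1/2)(y')^2 - 11 y.
∂L/∂y = -11.
∂L/∂y' = y'.
The Euler-Lagrange equation d/dx(∂L/∂y') − ∂L/∂y = 0 becomes:
    y'' + 11 = 0
General solution: y(x) = -(11/2) x^2 + A x + B, where A and B are arbitrary constants fixed by the endpoint conditions.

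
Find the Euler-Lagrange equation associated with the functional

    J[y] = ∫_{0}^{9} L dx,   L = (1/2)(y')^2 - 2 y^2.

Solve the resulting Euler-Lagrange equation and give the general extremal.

The Lagrangian is L = (1/2)(y')^2 - 2 y^2.
∂L/∂y = -4y.
∂L/∂y' = y'.
The Euler-Lagrange equation d/dx(∂L/∂y') − ∂L/∂y = 0 becomes:
    y'' + 4 y = 0
General solution: y(x) = A sin(2x) + B cos(2x), where A and B are arbitrary constants fixed by the endpoint conditions.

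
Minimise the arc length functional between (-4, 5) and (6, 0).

Arc-length functional: J[y] = ∫ sqrt(1 + (y')^2) dx.
Lagrangian L = sqrt(1 + (y')^2) has no explicit y dependence, so ∂L/∂y = 0 and the Euler-Lagrange equation gives
    d/dx( y' / sqrt(1 + (y')^2) ) = 0  ⇒  y' / sqrt(1 + (y')^2) = const.
Hence y' is constant, so y(x) is affine.
Fitting the endpoints (-4, 5) and (6, 0):
    slope m = (0 − 5) / (6 − (-4)) = -1/2,
    intercept c = 5 − m·(-4) = 3.
Extremal: y(x) = (-1/2) x + 3.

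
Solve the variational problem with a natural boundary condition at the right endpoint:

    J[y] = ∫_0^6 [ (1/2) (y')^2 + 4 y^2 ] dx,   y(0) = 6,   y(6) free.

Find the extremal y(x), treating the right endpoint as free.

The Lagrangian L = (1/2) (y')^2 + 4 y^2 gives
    ∂L/∂y = 8 y,   ∂L/∂y' = y'.
Euler-Lagrange: y'' − 8 y = 0.
With k = sqrt(8), the general solution is
    y(x) = A cosh(sqrt(8) x) + B sinh(sqrt(8) x).
Fixed left endpoint y(0) = 6 ⇒ A = 6.
The right endpoint x = 6 is free, so the natural (transversality) condition is ∂L/∂y' |_{x=6} = 0, i.e. y'(6) = 0.
Compute y'(x) = A k sinh(k x) + B k cosh(k x), so
    y'(6) = A k sinh(k·6) + B k cosh(k·6) = 0
    ⇒ B = −A tanh(k·6) = − 6 tanh(sqrt(8)·6).
Therefore the extremal is
    y(x) = 6 cosh(sqrt(8) x) − 6 tanh(sqrt(8)·6) sinh(sqrt(8) x).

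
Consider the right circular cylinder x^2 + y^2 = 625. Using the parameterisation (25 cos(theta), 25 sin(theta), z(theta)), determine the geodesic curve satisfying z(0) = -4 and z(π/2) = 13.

Parameterise the cylinder of radius R = 25 as
    r(θ) = (25 cos θ, 25 sin θ, z(θ)).
The arc-length element is
    ds = sqrt(625 + (dz/dθ)^2) dθ,
so the Lagrangian is L = sqrt(625 + z'^2).
L depends on z' only, not on z or θ, so ∂L/∂z = 0 and
    ∂L/∂z' = z' / sqrt(625 + z'^2).
The Euler-Lagrange equation gives
    d/dθ( z' / sqrt(625 + z'^2) ) = 0,
so z' is constant. Integrating once:
    z(θ) = a θ + b,
a helix on the cylinder (a straight line when the cylinder is unrolled). The constants a, b are determined by the endpoint conditions.
With endpoint conditions z(0) = -4 and z(π/2) = 13: from z(0) = b we get b = -4, and a·π/2 + -4 = 13 gives a = 34/π, so
    z(θ) = (34/π) θ − 4.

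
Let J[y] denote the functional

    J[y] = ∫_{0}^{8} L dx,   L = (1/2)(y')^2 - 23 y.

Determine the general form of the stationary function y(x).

The Lagrangian is L = (1/2)(y')^2 - 23 y.
∂L/∂y = -23.
∂L/∂y' = y'.
The Euler-Lagrange equation d/dx(∂L/∂y') − ∂L/∂y = 0 becomes:
    y'' + 23 = 0
General solution: y(x) = -(23/2) x^2 + A x + B, where A and B are arbitrary constants fixed by the endpoint conditions.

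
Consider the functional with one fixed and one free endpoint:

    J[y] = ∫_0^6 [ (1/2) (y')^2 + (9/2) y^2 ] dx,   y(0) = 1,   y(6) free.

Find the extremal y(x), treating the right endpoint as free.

The Lagrangian L = (1/2) (y')^2 + (9/2) y^2 gives
    ∂L/∂y = 9 y,   ∂L/∂y' = y'.
Euler-Lagrange: y'' − 9 y = 0.
With k = 3, the general solution is
    y(x) = A cosh(3 x) + B sinh(3 x).
Fixed left endpoint y(0) = 1 ⇒ A = 1.
The right endpoint x = 6 is free, so the natural (transversality) condition is ∂L/∂y' |_{x=6} = 0, i.e. y'(6) = 0.
Compute y'(x) = A k sinh(k x) + B k cosh(k x), so
    y'(6) = A k sinh(k·6) + B k cosh(k·6) = 0
    ⇒ B = −A tanh(k·6) = − tanh(3·6).
Therefore the extremal is
    y(x) = cosh(3 x) − tanh(3·6) sinh(3 x).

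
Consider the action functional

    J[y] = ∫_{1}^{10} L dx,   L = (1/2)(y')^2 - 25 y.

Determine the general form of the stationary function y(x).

The Lagrangian is L = (1/2)(y')^2 - 25 y.
∂L/∂y = -25.
∂L/∂y' = y'.
The Euler-Lagrange equation d/dx(∂L/∂y') − ∂L/∂y = 0 becomes:
    y'' + 25 = 0
General solution: y(x) = -(25/2) x^2 + A x + B, where A and B are arbitrary constants fixed by the endpoint conditions.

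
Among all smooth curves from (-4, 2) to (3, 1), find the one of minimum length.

Arc-length functional: J[y] = ∫ sqrt(1 + (y')^2) dx.
Lagrangian L = sqrt(1 + (y')^2) has no explicit y dependence, so ∂L/∂y = 0 and the Euler-Lagrange equation gives
    d/dx( y' / sqrt(1 + (y')^2) ) = 0  ⇒  y' / sqrt(1 + (y')^2) = const.
Hence y' is constant, so y(x) is affine.
Fitting the endpoints (-4, 2) and (3, 1):
    slope m = (1 − 2) / (3 − (-4)) = -1/7,
    intercept c = 2 − m·(-4) = 10/7.
Extremal: y(x) = (-1/7) x + 10/7.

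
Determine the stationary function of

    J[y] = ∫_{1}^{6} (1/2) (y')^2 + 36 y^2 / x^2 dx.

The Lagrangian is L = (1/2) (y')^2 + 36 y^2 / x^2.
Compute ∂L/∂y = 72y/x^2, ∂L/∂y' = y'.
The Euler-Lagrange equation d/dx(∂L/∂y') − ∂L/∂y = 0 reduces to
    y'' − 72/x^2 · y = 0  (x > 0).
Its general solution is
    y(x) = A x^9 + B x^(-8),
with A, B fixed by the endpoint conditions.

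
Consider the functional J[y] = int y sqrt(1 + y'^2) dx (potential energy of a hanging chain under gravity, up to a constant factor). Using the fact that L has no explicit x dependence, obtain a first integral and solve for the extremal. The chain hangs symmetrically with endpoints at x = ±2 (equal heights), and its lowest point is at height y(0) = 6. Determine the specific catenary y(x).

The Lagrangian L(y, y') = y sqrt(1 + y'^2) has no explicit x dependence, so the Beltrami identity applies:
    L − y' ∂L/∂y' = C.
Compute ∂L/∂y' = y · y' / sqrt(1 + y'^2). Then
    L − y' ∂L/∂y'
    = y sqrt(1 + y'^2) − y · y'^2 / sqrt(1 + y'^2)
    = y (1 + y'^2 − y'^2) / sqrt(1 + y'^2)
    = y / sqrt(1 + y'^2) = C.
Squaring gives y^2 = C^2 (1 + y'^2), i.e.
    y'^2 = y^2 / C^2 − 1.
Separating variables,
    dy / sqrt(y^2 − C^2) = dx / C,
and integrating gives arccosh(y / C) = (x − a)/C, so
    y(x) = C cosh((x − a)/C),
the catenary. The constants C and a are fixed by the two endpoint conditions (and, for the hanging-chain problem, the length constraint selects C).
Now fit the given data. The endpoints x = ±2 are symmetric at equal height, so the catenary is even about its minimum: a = 0 and y(x) = C cosh(x/C). The lowest point is y(0) = C cosh(0) = C, and we are told y(0) = 6, so C = 6. Therefore
    y(x) = 6 cosh(x/6),
and at the endpoints
    y(±2) = 6 cosh(2/6).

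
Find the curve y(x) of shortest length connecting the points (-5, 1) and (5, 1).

Arc-length functional: J[y] = ∫ sqrt(1 + (y')^2) dx.
Lagrangian L = sqrt(1 + (y')^2) has no explicit y dependence, so ∂L/∂y = 0 and the Euler-Lagrange equation gives
    d/dx( y' / sqrt(1 + (y')^2) ) = 0  ⇒  y' / sqrt(1 + (y')^2) = const.
Hence y' is constant, so y(x) is affine.
Fitting the endpoints (-5, 1) and (5, 1):
    slope m = (1 − 1) / (5 − (-5)) = 0,
    intercept c = 1 − m·(-5) = 1.
Extremal: y(x) = 1.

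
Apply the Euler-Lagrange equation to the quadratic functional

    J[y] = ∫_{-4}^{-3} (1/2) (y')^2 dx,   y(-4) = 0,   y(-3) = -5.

The Lagrangian is L = (1/2) (y')^2.
Compute ∂L/∂y = 0, ∂L/∂y' = y'.
The Euler-Lagrange equation d/dx(∂L/∂y') − ∂L/∂y = 0 reduces to
    y'' = 0.
Its general solution is
    y(x) = A x + B,
with A, B fixed by the endpoint conditions.
Applying the endpoint conditions y(-4) = 0 and y(-3) = -5: solve A·-4 + B = 0 and A·-3 + B = -5. Subtracting gives A(-3 − -4) = -5 − 0, so A = -5, and B = 0 − A·-4 = -20. Therefore
    y(x) = -5 x - 20.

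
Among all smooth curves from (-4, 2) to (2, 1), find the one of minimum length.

Arc-length functional: J[y] = ∫ sqrt(1 + (y')^2) dx.
Lagrangian L = sqrt(1 + (y')^2) has no explicit y dependence, so ∂L/∂y = 0 and the Euler-Lagrange equation gives
    d/dx( y' / sqrt(1 + (y')^2) ) = 0  ⇒  y' / sqrt(1 + (y')^2) = const.
Hence y' is constant, so y(x) is affine.
Fitting the endpoints (-4, 2) and (2, 1):
    slope m = (1 − 2) / (2 − (-4)) = -1/6,
    intercept c = 2 − m·(-4) = 4/3.
Extremal: y(x) = (-1/6) x + 4/3.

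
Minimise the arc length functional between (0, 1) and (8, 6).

Arc-length functional: J[y] = ∫ sqrt(1 + (y')^2) dx.
Lagrangian L = sqrt(1 + (y')^2) has no explicit y dependence, so ∂L/∂y = 0 and the Euler-Lagrange equation gives
    d/dx( y' / sqrt(1 + (y')^2) ) = 0  ⇒  y' / sqrt(1 + (y')^2) = const.
Hence y' is constant, so y(x) is affine.
Fitting the endpoints (0, 1) and (8, 6):
    slope m = (6 − 1) / (8 − 0) = 5/8,
    intercept c = 1 − m·0 = 1.
Extremal: y(x) = (5/8) x + 1.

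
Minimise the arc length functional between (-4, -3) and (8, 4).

Arc-length functional: J[y] = ∫ sqrt(1 + (y')^2) dx.
Lagrangian L = sqrt(1 + (y')^2) has no explicit y dependence, so ∂L/∂y = 0 and the Euler-Lagrange equation gives
    d/dx( y' / sqrt(1 + (y')^2) ) = 0  ⇒  y' / sqrt(1 + (y')^2) = const.
Hence y' is constant, so y(x) is affine.
Fitting the endpoints (-4, -3) and (8, 4):
    slope m = (4 − (-3)) / (8 − (-4)) = 7/12,
    intercept c = (-3) − m·(-4) = -2/3.
Extremal: y(x) = (7/12) x - 2/3.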